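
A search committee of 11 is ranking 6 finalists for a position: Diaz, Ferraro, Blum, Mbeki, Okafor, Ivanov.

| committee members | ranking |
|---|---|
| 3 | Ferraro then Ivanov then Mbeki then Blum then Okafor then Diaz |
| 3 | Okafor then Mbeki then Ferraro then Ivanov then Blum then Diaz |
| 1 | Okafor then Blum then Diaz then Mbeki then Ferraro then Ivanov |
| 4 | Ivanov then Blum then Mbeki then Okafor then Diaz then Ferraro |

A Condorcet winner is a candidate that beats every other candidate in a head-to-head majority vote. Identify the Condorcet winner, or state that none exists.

Check each pair by majority over 11 ballots:
Diaz vs Ferraro: Ferraro wins 6–5.
Diaz vs Blum: Blum wins 11–0.
Diaz–Mbeki: Mbeki 10–1.
Diaz–Okafor: Okafor 11–0.
Diaz vs Ivanov: Ivanov wins 10–1.
Ferraro vs Blum: Ferraro, 6–5.
Ferraro vs Mbeki: Mbeki wins 8–3.
Ferraro–Okafor: Okafor 8–3.
Ferraro–Ivanov: Ferraro 7–4.
Blum–Mbeki: Mbeki 6–5.
Blum–Okafor: Blum 7–4.
Blum vs Ivanov: Ivanov, 10–1.
Mbeki vs Okafor: Mbeki wins 7–4.
Mbeki vs Ivanov: Ivanov wins 7–4.
Okafor vs Ivanov: Ivanov wins 7–4.
No candidate is unbeaten: Diaz loses to Ferraro; Ferraro loses to Mbeki; Blum loses to Ferraro; Mbeki loses to Ivanov; Okafor loses to Blum; Ivanov loses to Ferraro. In particular Ferraro beats Blum beats Okafor beats Ferraro is a majority cycle — no Condorcet winner exists.

none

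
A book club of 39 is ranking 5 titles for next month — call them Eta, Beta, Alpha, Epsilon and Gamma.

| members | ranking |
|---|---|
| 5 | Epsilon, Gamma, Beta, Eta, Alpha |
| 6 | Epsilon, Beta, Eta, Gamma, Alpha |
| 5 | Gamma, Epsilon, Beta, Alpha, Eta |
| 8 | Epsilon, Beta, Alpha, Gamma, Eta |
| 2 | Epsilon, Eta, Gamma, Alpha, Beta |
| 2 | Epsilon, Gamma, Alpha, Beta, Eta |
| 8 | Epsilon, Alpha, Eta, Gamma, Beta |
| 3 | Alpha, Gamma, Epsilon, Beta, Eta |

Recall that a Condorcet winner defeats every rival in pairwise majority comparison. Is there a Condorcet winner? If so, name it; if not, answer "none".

Head-to-head results (39 members):
Eta vs Beta: Beta, 29–10.
Eta vs Alpha: Alpha, 26–13.
Eta vs Epsilon: Epsilon wins 39–0.
Eta–Gamma: Gamma 23–16.
Beta–Alpha: Beta 24–15.
Beta vs Epsilon: Epsilon, 39–0.
Beta vs Gamma: Gamma wins 25–14.
Alpha vs Epsilon: Epsilon, 36–3.
Alpha vs Gamma: Gamma wins 20–19.
Epsilon vs Gamma: Epsilon wins 31–8.
Epsilon beats each of Eta, Beta, Alpha, Gamma — Epsilon is the Condorcet winner.

Epsilon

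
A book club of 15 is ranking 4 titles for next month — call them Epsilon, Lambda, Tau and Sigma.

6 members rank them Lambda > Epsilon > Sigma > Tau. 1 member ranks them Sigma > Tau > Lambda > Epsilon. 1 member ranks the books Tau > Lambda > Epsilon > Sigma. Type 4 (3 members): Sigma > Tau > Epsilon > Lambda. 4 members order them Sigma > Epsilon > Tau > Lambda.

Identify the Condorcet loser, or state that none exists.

Pairwise majorities:
Epsilon vs Lambda: Epsilon is ranked higher on 3+4 = 7 ballots, Lambda on 8. Lambda wins 8–7.
Epsilon vs Tau: Epsilon wins 10–5.
Epsilon vs Sigma: 6+1 = 7 for Epsilon, 8 for Sigma — Sigma by 8–7.
Lambda vs Tau: 6 for Lambda, 9 for Tau — Tau by 9–6.
Lambda vs Sigma: 7 to 8, Sigma.
Tau vs Sigma: Tau is ranked higher on 1 ballot, Sigma on 14. Sigma wins 14–1.
Each book has at least one pairwise win (Epsilon beats Tau; Lambda beats Epsilon; Tau beats Lambda; Sigma beats Epsilon) — no Condorcet loser.

none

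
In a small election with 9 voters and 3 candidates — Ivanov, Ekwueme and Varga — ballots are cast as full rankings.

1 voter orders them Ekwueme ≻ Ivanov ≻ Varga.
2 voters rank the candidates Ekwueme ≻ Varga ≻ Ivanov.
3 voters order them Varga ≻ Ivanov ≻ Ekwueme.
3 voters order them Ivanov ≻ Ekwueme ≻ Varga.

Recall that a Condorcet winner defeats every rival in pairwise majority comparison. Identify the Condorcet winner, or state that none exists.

Head-to-head results (9 voters):
Ivanov vs Ekwueme: Ivanov wins 6–3.
Ivanov–Varga: Varga 5–4.
Ekwueme–Varga: Ekwueme 6–3.
Every candidate loses at least once (Ivanov loses to Varga; Ekwueme loses to Ivanov; Varga loses to Ekwueme). The majority relation contains the cycle Ivanov > Ekwueme > Varga > Ivanov, so there is no Condorcet winner.

none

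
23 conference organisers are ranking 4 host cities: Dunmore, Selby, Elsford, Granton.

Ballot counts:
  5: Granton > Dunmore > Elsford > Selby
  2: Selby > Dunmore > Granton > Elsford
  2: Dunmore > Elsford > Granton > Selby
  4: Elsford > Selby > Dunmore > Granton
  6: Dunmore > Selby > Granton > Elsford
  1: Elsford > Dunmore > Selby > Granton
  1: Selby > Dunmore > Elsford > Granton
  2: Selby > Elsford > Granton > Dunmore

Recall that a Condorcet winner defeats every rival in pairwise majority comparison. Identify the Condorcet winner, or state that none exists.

Head-to-head results (23 organisers):
Dunmore vs Selby: Dunmore, 14–9.
Dunmore–Elsford: Dunmore 16–7.
Dunmore vs Granton: Dunmore preferred on 2+2+4+6+1+1 = 16 ballots; Dunmore wins 16–7.
Selby vs Elsford: Elsford, 12–11.
Selby–Granton: Selby 16–7.
Elsford vs Granton: Granton wins 13–10.
Dunmore wins every pairwise contest, so Dunmore is the Condorcet winner.

Dunmore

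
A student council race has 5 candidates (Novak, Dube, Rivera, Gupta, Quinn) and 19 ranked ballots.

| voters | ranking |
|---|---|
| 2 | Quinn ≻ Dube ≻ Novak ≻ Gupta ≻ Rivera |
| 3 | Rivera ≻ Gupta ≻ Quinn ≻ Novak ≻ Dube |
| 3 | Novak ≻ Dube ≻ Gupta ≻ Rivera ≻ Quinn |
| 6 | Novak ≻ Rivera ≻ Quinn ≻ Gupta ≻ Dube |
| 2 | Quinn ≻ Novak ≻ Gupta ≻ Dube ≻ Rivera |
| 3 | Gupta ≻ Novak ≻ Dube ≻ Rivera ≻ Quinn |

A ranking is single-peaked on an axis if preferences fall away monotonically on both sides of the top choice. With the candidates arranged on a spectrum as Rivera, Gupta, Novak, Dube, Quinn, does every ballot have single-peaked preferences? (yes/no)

Axis positions: Rivera=1, Gupta=2, Novak=3, Dube=4, Quinn=5.
Cluster 1 (peak Quinn at position 5): ranking walks positions 5-4-3-2-1, expanding outward from the peak — single-peaked.
Cluster 2: ranking walks positions 1-2-5-3-4; Quinn is ranked above Novak even though Novak lies between Quinn and the peak Rivera on the axis — preferences dip and rise again. Not single-peaked.
Cluster 3 (peak Novak at position 3): ranking walks positions 3-4-2-1-5, expanding outward from the peak — single-peaked.
Cluster 4: ranking walks positions 3-1-5-2-4; Rivera is ranked above Gupta even though Gupta lies between Rivera and the peak Novak on the axis — preferences dip and rise again. Not single-peaked.
Cluster 5: ranking walks positions 5-3-2-4-1; Novak is ranked above Dube even though Dube lies between Novak and the peak Quinn on the axis — preferences dip and rise again. Not single-peaked.
Cluster 6 (peak Gupta at position 2): ranking walks positions 2-3-4-1-5, expanding outward from the peak — single-peaked.
Cluster 2 violates single-peakedness, so the profile is not single-peaked on this axis.

no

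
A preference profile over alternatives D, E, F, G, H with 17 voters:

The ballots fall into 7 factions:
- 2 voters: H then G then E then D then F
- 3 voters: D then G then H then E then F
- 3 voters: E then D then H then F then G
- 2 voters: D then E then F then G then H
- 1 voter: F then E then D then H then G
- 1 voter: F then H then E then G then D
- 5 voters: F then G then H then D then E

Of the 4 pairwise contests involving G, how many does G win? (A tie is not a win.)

2

G against each rival (17 voters):
G vs D: 2+1+5 = 8 for G, 9 for D — D by 9–8.
G vs E: G preferred on 2+3+5 = 10 ballots; G wins 10–7.
G vs F: 2+3 = 5 for G, 12 for F — F by 12–5.
G vs H: 3+2+5 = 10 for G, 7 for H — G by 10–7.
G beats E, H; loses to D, F — 2 pairwise wins.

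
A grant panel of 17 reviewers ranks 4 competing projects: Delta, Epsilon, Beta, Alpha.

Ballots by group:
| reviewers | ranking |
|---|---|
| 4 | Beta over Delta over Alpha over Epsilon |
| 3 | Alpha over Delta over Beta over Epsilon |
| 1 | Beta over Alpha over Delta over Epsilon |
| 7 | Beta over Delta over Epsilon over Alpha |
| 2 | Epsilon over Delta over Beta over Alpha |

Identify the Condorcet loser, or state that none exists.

Pairwise majorities:
Delta–Epsilon: Delta 15–2.
Delta vs Beta: Delta preferred on 3+2 = 5 ballots; Beta wins 12–5.
Delta–Alpha: Delta 13–4.
Epsilon vs Beta: Beta wins 15–2.
Epsilon vs Alpha: Epsilon, 9–8.
Beta vs Alpha: Beta is ranked higher on 4+1+7+2 = 14 ballots, Alpha on 3. Beta wins 14–3.
Alpha loses to every other project — it is the Condorcet loser.

Alpha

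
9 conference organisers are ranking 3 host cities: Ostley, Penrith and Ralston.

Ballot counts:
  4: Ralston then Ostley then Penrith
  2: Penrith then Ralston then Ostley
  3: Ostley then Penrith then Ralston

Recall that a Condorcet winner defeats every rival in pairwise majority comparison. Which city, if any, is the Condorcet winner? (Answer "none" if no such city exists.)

Head-to-head results (9 organisers):
Ostley vs Penrith: Ostley wins 7–2.
Ostley vs Ralston: Ralston wins 6–3.
Penrith–Ralston: Penrith 5–4.
Each city drops at least one matchup (Ostley loses to Ralston; Penrith loses to Ostley; Ralston loses to Penrith); the cycle Ostley > Penrith > Ralston > Ostley rules out a Condorcet winner.

none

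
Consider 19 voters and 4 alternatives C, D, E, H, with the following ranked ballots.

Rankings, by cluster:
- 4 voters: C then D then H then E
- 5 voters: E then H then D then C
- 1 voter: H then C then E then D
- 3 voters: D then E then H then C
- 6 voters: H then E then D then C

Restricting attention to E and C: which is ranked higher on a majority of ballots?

Ballots ranking E above C: 5 + 3 + 6 = 14.
Ballots ranking C above E: 19 − 14 = 5.
E wins the head-to-head 14–5.

E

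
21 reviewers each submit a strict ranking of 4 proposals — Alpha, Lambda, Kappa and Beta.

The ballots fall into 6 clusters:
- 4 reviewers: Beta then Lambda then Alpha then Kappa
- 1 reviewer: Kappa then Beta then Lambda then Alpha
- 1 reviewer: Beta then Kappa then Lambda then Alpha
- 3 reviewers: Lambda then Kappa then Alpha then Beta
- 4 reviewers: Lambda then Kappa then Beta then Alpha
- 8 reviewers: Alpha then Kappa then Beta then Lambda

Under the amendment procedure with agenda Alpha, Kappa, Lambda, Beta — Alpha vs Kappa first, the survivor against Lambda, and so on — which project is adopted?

Beta

Round 1: Alpha vs Kappa — 12–9, Alpha advances.
Round 2: Alpha vs Lambda — 8–13, Lambda advances.
Round 3: Lambda vs Beta — 7–14, Beta advances.
The agenda winner is Beta.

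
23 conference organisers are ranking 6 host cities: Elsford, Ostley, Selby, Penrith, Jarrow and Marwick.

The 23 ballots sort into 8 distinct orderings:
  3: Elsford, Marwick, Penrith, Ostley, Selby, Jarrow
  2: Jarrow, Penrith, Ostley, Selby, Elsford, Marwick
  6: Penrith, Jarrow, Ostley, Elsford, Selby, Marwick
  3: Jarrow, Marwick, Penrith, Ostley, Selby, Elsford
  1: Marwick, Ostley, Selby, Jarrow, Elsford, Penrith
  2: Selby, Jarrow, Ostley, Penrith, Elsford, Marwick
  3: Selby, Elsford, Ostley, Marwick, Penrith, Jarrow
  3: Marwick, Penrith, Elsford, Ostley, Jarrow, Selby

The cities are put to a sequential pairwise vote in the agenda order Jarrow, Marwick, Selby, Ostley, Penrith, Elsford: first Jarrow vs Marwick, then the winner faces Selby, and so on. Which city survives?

Round 1: Jarrow vs Marwick — 13–10, Jarrow advances.
Round 2: Jarrow vs Selby — 14–9, Jarrow advances.
Round 3: Jarrow vs Ostley — 13–10, Jarrow advances.
Round 4: Jarrow vs Penrith — 8–15, Penrith advances.
Round 5: Penrith vs Elsford — 16–7, Penrith advances.
The agenda winner is Penrith.

Penrith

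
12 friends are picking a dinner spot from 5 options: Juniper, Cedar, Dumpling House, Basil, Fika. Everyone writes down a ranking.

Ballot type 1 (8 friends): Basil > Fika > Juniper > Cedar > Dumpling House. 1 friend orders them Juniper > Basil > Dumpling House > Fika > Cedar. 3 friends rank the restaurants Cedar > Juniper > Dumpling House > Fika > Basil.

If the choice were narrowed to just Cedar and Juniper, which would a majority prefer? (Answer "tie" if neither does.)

Juniper

Ballots ranking Cedar above Juniper: 3.
Ballots ranking Juniper above Cedar: 12 − 3 = 9.
Juniper wins the head-to-head 9–3.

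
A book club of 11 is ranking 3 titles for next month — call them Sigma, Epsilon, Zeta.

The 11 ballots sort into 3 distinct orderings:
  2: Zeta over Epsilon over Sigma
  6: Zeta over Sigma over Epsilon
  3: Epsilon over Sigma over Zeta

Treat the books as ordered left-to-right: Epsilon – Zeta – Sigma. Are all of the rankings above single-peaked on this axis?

Axis positions: Epsilon=1, Zeta=2, Sigma=3.
Ballot type 1 (peak Zeta at position 2): ranking walks positions 2-1-3, expanding outward from the peak — single-peaked.
Ballot type 2 (peak Zeta at position 2): ranking walks positions 2-3-1, expanding outward from the peak — single-peaked.
Ballot type 3: ranking walks positions 1-3-2; Sigma is ranked above Zeta even though Zeta lies between Sigma and the peak Epsilon on the axis — preferences dip and rise again. Not single-peaked.
Ballot type 3 violates single-peakedness, so the profile is not single-peaked on this axis.

no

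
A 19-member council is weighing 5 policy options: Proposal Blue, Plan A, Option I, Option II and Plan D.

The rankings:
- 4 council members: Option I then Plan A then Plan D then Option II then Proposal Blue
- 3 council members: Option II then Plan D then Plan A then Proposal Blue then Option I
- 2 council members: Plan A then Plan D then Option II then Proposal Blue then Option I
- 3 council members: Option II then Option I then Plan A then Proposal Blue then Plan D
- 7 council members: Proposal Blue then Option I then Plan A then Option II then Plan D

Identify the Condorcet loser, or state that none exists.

Pairwise majorities:
Proposal Blue vs Plan A: Plan A wins 12–7.
Proposal Blue–Option I: Proposal Blue 12–7.
Proposal Blue vs Option II: Proposal Blue is ranked higher on 7 ballots, Option II on 12. Option II wins 12–7.
Proposal Blue vs Plan D: Proposal Blue, 10–9.
Plan A vs Option I: Option I wins 14–5.
Plan A–Option II: Plan A 13–6.
Plan A vs Plan D: Plan A wins 16–3.
Option I vs Option II: Option I preferred on 4+7 = 11 ballots; Option I wins 11–8.
Option I vs Plan D: Option I, 14–5.
Option II vs Plan D: Option II preferred on 3+3+7 = 13 ballots; Option II wins 13–6.
Plan D is beaten in every head-to-head and is the Condorcet loser.

Plan D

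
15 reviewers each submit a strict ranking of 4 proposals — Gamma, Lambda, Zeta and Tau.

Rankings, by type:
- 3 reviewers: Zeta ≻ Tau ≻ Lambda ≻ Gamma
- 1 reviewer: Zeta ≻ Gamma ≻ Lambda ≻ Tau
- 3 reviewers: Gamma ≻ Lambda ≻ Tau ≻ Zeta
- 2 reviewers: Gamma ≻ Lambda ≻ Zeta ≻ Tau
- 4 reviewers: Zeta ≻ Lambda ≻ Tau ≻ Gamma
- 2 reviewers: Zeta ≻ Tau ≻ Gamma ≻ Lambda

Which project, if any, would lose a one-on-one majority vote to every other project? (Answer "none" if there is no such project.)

none

Pairwise majorities:
Gamma vs Lambda: Gamma preferred on 1+3+2+2 = 8 ballots; Gamma wins 8–7.
Gamma vs Zeta: Zeta wins 10–5.
Gamma vs Tau: 6 to 9, Tau.
Lambda vs Zeta: Zeta wins 10–5.
Lambda–Tau: Lambda 10–5.
Zeta vs Tau: Zeta is ranked higher on 3+1+2+4+2 = 12 ballots, Tau on 3. Zeta wins 12–3.
Every project wins at least one matchup (Gamma beats Lambda; Lambda beats Tau; Zeta beats Gamma; Tau beats Gamma), so there is no Condorcet loser.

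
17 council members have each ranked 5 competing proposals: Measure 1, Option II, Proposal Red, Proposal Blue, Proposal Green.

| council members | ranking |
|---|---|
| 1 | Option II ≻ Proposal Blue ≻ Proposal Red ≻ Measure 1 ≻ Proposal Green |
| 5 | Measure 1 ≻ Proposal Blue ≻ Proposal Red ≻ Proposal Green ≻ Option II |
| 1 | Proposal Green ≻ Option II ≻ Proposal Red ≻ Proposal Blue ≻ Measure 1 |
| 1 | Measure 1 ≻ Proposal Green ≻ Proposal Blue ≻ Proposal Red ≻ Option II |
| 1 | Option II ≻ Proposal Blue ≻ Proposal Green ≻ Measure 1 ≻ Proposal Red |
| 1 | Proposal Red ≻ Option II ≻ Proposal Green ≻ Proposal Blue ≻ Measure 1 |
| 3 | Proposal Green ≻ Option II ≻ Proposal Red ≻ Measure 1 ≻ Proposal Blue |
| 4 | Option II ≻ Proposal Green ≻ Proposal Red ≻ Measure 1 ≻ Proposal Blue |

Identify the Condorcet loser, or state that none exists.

Proposal Blue

Head-to-head results (17 council members):
Measure 1–Option II: Option II 11–6.
Measure 1 vs Proposal Red: Measure 1 is ranked higher on 5+1+1 = 7 ballots, Proposal Red on 10. Proposal Red wins 10–7.
Measure 1 vs Proposal Blue: Measure 1 wins 13–4.
Measure 1 vs Proposal Green: Proposal Green wins 10–7.
Option II–Proposal Red: Option II 10–7.
Option II vs Proposal Blue: Option II preferred on 1+1+1+1+3+4 = 11 ballots; Option II wins 11–6.
Option II vs Proposal Green: 1+1+1+4 = 7 for Option II, 10 for Proposal Green — Proposal Green by 10–7.
Proposal Red vs Proposal Blue: Proposal Red, 9–8.
Proposal Red vs Proposal Green: 1+5+1 = 7 for Proposal Red, 10 for Proposal Green — Proposal Green by 10–7.
Proposal Blue–Proposal Green: Proposal Green 10–7.
Proposal Blue is beaten in every head-to-head and is the Condorcet loser.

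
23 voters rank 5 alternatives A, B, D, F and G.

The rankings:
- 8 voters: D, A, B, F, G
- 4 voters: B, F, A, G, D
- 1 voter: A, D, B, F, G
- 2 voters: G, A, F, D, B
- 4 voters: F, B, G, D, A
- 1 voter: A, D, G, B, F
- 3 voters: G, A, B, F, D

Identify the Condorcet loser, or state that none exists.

Pairwise majorities:
A vs B: A, 15–8.
A vs D: 4+1+2+1+3 = 11 for A, 12 for D — D by 12–11.
A vs F: A wins 15–8.
A vs G: A is ranked higher on 8+4+1+1 = 14 ballots, G on 9. A wins 14–9.
B vs D: B is ranked higher on 4+4+3 = 11 ballots, D on 12. D wins 12–11.
B vs F: 17 to 6, B.
B vs G: B, 17–6.
D–F: F 13–10.
D vs G: D is ranked higher on 8+1+1 = 10 ballots, G on 13. G wins 13–10.
F vs G: 8+4+1+4 = 17 for F, 6 for G — F by 17–6.
Each alternative has at least one pairwise win (A beats B; B beats F; D beats A; F beats D; G beats D) — no Condorcet loser.

none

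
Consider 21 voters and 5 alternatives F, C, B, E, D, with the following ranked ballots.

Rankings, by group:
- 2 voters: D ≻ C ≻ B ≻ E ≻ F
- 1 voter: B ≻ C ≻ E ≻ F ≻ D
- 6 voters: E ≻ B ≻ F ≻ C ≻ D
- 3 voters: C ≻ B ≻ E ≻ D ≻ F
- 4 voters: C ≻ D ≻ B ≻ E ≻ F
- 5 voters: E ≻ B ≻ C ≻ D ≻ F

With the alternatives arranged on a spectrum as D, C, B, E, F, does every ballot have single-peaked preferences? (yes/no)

yes

Axis positions: D=1, C=2, B=3, E=4, F=5.
Group 1 (peak D at position 1): ranking walks positions 1-2-3-4-5, expanding outward from the peak — single-peaked.
Group 2 (peak B at position 3): ranking walks positions 3-2-4-5-1, expanding outward from the peak — single-peaked.
Group 3 (peak E at position 4): ranking walks positions 4-3-5-2-1, expanding outward from the peak — single-peaked.
Group 4 (peak C at position 2): ranking walks positions 2-3-4-1-5, expanding outward from the peak — single-peaked.
Group 5 (peak C at position 2): ranking walks positions 2-1-3-4-5, expanding outward from the peak — single-peaked.
Group 6 (peak E at position 4): ranking walks positions 4-3-2-1-5, expanding outward from the peak — single-peaked.
Every ranking is single-peaked on this axis.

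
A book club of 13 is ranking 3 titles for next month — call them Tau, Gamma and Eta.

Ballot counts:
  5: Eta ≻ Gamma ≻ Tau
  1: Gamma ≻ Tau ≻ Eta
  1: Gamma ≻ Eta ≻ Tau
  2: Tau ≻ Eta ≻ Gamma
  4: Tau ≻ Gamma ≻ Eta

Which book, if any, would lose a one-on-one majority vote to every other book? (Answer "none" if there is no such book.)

none

Pairwise majorities:
Tau vs Gamma: Gamma, 7–6.
Tau–Eta: Tau 7–6.
Gamma vs Eta: Eta wins 7–6.
No book is winless: Tau beats Eta; Gamma beats Tau; Eta beats Gamma. There is no Condorcet loser.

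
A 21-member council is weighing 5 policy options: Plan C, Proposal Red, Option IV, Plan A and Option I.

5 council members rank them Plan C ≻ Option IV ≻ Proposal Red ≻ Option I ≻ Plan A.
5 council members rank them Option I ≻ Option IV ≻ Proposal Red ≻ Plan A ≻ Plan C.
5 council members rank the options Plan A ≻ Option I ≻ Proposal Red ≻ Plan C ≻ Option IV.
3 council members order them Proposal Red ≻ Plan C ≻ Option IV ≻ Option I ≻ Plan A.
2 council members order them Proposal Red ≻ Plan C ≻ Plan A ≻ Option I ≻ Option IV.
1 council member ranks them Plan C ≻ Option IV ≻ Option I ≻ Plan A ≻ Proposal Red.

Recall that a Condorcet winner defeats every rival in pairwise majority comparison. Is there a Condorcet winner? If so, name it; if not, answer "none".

none

Head-to-head results (21 council members):
Plan C vs Proposal Red: Plan C is ranked higher on 5+1 = 6 ballots, Proposal Red on 15. Proposal Red wins 15–6.
Plan C–Option IV: Plan C 16–5.
Plan C vs Plan A: Plan C, 11–10.
Plan C vs Option I: Plan C preferred on 5+3+2+1 = 11 ballots; Plan C wins 11–10.
Proposal Red vs Option IV: 10 to 11, Option IV.
Proposal Red vs Plan A: Proposal Red wins 15–6.
Proposal Red vs Option I: Option I wins 11–10.
Option IV vs Plan A: Option IV wins 14–7.
Option IV vs Option I: Option I, 12–9.
Plan A vs Option I: Plan A is ranked higher on 5+2 = 7 ballots, Option I on 14. Option I wins 14–7.
Each option drops at least one matchup (Plan C loses to Proposal Red; Proposal Red loses to Option IV; Option IV loses to Plan C; Plan A loses to Plan C; Option I loses to Plan C); the cycle Plan C beats Option IV beats Proposal Red beats Plan C rules out a Condorcet winner.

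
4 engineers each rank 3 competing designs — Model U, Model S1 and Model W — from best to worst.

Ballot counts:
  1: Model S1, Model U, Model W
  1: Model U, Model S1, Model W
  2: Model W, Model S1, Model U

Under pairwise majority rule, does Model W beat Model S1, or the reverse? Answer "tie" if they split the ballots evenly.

Ballots ranking Model W above Model S1: 2.
Ballots ranking Model S1 above Model W: 4 − 2 = 2.
2–2: the pair ties.

tie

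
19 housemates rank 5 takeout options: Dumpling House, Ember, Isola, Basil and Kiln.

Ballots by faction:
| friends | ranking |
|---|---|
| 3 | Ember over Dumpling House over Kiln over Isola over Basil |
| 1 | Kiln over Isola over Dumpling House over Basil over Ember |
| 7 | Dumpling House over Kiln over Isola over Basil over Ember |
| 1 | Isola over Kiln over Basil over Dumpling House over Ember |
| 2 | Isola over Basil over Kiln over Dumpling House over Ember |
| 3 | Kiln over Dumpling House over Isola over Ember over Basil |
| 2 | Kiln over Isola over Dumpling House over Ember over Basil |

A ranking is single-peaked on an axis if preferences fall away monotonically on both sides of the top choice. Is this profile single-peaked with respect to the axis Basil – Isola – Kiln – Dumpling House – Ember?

Axis positions: Basil=1, Isola=2, Kiln=3, Dumpling House=4, Ember=5.
Faction 1 (peak Ember at position 5): ranking walks positions 5-4-3-2-1, expanding outward from the peak — single-peaked.
Faction 2 (peak Kiln at position 3): ranking walks positions 3-2-4-1-5, expanding outward from the peak — single-peaked.
Faction 3 (peak Dumpling House at position 4): ranking walks positions 4-3-2-1-5, expanding outward from the peak — single-peaked.
Faction 4 (peak Isola at position 2): ranking walks positions 2-3-1-4-5, expanding outward from the peak — single-peaked.
Faction 5 (peak Isola at position 2): ranking walks positions 2-1-3-4-5, expanding outward from the peak — single-peaked.
Faction 6 (peak Kiln at position 3): ranking walks positions 3-4-2-5-1, expanding outward from the peak — single-peaked.
Faction 7 (peak Kiln at position 3): ranking walks positions 3-2-4-5-1, expanding outward from the peak — single-peaked.
Every ranking is single-peaked on this axis.

yes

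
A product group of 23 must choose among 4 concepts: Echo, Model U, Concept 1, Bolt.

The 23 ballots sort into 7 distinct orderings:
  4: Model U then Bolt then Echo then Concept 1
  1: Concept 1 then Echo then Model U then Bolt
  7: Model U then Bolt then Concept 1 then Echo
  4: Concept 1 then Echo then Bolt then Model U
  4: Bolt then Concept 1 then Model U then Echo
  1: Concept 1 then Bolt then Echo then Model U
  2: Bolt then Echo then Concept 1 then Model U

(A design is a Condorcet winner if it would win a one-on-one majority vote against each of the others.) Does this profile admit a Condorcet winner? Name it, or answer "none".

Head-to-head results (23 engineers):
Echo vs Model U: Model U, 15–8.
Echo vs Concept 1: Concept 1 wins 17–6.
Echo–Bolt: Bolt 18–5.
Model U vs Concept 1: Concept 1 wins 12–11.
Model U vs Bolt: Model U wins 12–11.
Concept 1 vs Bolt: Bolt, 17–6.
Each design drops at least one matchup (Echo loses to Model U; Model U loses to Concept 1; Concept 1 loses to Bolt; Bolt loses to Model U); the cycle Model U beats Bolt beats Concept 1 beats Model U rules out a Condorcet winner.

none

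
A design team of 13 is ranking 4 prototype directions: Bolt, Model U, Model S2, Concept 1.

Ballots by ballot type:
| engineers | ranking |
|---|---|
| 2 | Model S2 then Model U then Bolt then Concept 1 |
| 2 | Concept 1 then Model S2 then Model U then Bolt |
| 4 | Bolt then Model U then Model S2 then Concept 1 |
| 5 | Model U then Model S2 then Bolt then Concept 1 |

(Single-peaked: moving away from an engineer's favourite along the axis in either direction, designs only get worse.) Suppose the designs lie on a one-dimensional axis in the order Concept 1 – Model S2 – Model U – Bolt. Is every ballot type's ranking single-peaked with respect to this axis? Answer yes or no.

yes

Axis positions: Concept 1=1, Model S2=2, Model U=3, Bolt=4.
Ballot type 1 (peak Model S2 at position 2): ranking walks positions 2-3-4-1, expanding outward from the peak — single-peaked.
Ballot type 2 (peak Concept 1 at position 1): ranking walks positions 1-2-3-4, expanding outward from the peak — single-peaked.
Ballot type 3 (peak Bolt at position 4): ranking walks positions 4-3-2-1, expanding outward from the peak — single-peaked.
Ballot type 4 (peak Model U at position 3): ranking walks positions 3-2-4-1, expanding outward from the peak — single-peaked.
Every ranking is single-peaked on this axis.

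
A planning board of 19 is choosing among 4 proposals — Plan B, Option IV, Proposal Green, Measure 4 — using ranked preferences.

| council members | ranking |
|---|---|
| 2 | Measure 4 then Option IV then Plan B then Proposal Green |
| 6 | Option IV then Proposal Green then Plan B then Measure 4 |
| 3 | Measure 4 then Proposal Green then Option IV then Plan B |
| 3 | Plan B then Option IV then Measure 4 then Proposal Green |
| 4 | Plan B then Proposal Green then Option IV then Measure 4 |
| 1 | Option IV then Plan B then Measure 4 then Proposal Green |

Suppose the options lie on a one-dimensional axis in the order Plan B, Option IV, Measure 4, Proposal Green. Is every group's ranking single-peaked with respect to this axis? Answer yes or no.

no

Axis positions: Plan B=1, Option IV=2, Measure 4=3, Proposal Green=4.
Group 1 (peak Measure 4 at position 3): ranking walks positions 3-2-1-4, expanding outward from the peak — single-peaked.
Group 2: ranking walks positions 2-4-1-3; Proposal Green is ranked above Measure 4 even though Measure 4 lies between Proposal Green and the peak Option IV on the axis — preferences dip and rise again. Not single-peaked.
Group 3 (peak Measure 4 at position 3): ranking walks positions 3-4-2-1, expanding outward from the peak — single-peaked.
Group 4 (peak Plan B at position 1): ranking walks positions 1-2-3-4, expanding outward from the peak — single-peaked.
Group 5: ranking walks positions 1-4-2-3; Proposal Green is ranked above Option IV even though Option IV lies between Proposal Green and the peak Plan B on the axis — preferences dip and rise again. Not single-peaked.
Group 6 (peak Option IV at position 2): ranking walks positions 2-1-3-4, expanding outward from the peak — single-peaked.
Group 2 violates single-peakedness, so the profile is not single-peaked on this axis.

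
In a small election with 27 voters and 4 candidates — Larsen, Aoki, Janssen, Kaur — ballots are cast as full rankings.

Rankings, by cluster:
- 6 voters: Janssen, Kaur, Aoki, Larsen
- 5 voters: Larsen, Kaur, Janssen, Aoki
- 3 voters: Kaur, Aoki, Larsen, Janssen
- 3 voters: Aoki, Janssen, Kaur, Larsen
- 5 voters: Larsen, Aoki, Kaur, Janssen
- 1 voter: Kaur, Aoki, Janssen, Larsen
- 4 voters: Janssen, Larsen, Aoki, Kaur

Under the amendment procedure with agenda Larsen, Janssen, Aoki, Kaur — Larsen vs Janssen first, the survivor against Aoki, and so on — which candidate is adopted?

Kaur

Round 1: Larsen vs Janssen — 13–14, Janssen advances.
Round 2: Janssen vs Aoki — 15–12, Janssen advances.
Round 3: Janssen vs Kaur — 13–14, Kaur advances.
The agenda winner is Kaur.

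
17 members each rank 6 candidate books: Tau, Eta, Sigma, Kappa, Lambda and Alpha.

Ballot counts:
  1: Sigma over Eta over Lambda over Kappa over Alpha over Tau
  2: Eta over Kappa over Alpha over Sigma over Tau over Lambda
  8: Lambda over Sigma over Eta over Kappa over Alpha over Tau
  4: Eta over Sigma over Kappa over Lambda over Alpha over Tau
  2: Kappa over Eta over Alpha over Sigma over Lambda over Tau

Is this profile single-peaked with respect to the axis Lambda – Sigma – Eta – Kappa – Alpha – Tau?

yes

Axis positions: Lambda=1, Sigma=2, Eta=3, Kappa=4, Alpha=5, Tau=6.
Faction 1 (peak Sigma at position 2): ranking walks positions 2-3-1-4-5-6, expanding outward from the peak — single-peaked.
Faction 2 (peak Eta at position 3): ranking walks positions 3-4-5-2-6-1, expanding outward from the peak — single-peaked.
Faction 3 (peak Lambda at position 1): ranking walks positions 1-2-3-4-5-6, expanding outward from the peak — single-peaked.
Faction 4 (peak Eta at position 3): ranking walks positions 3-2-4-1-5-6, expanding outward from the peak — single-peaked.
Faction 5 (peak Kappa at position 4): ranking walks positions 4-3-5-2-1-6, expanding outward from the peak — single-peaked.
Every ranking is single-peaked on this axis.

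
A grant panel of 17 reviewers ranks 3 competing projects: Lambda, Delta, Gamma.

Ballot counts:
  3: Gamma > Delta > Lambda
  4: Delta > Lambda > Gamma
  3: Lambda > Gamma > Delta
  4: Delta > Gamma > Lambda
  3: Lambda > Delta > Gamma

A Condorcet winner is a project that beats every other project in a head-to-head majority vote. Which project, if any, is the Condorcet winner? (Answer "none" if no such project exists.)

Head-to-head results (17 reviewers):
Lambda vs Delta: Lambda is ranked higher on 3+3 = 6 ballots, Delta on 11. Delta wins 11–6.
Lambda vs Gamma: 10 to 7, Lambda.
Delta vs Gamma: Delta is ranked higher on 4+4+3 = 11 ballots, Gamma on 6. Delta wins 11–6.
Delta beats each of Lambda, Gamma — Delta is the Condorcet winner.

Delta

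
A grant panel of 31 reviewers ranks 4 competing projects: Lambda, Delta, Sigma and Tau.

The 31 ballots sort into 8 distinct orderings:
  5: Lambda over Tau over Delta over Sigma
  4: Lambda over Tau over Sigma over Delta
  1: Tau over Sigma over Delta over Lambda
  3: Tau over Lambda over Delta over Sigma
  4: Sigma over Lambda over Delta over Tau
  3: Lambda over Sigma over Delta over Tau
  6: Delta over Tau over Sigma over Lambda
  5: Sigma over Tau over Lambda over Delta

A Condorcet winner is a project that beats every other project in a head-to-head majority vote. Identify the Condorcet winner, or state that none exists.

Pairwise majorities:
Lambda vs Delta: 5+4+3+4+3+5 = 24 for Lambda, 7 for Delta — Lambda by 24–7.
Lambda–Sigma: Sigma 16–15.
Lambda vs Tau: 16 to 15, Lambda.
Delta vs Sigma: 14 to 17, Sigma.
Delta vs Tau: Delta preferred on 4+3+6 = 13 ballots; Tau wins 18–13.
Sigma vs Tau: Tau, 19–12.
Each project drops at least one matchup (Lambda loses to Sigma; Delta loses to Lambda; Sigma loses to Tau; Tau loses to Lambda); the cycle Lambda > Tau > Sigma > Lambda rules out a Condorcet winner.

none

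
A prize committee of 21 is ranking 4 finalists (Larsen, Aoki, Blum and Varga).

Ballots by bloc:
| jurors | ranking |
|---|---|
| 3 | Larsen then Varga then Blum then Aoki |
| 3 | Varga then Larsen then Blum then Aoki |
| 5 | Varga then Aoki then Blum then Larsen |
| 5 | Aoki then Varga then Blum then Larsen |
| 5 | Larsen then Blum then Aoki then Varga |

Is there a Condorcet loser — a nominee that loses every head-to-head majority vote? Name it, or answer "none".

Pairwise majorities:
Larsen–Aoki: Larsen 11–10.
Larsen vs Blum: Larsen wins 11–10.
Larsen vs Varga: 8 to 13, Varga.
Aoki vs Blum: Blum wins 11–10.
Aoki vs Varga: Aoki is ranked higher on 5+5 = 10 ballots, Varga on 11. Varga wins 11–10.
Blum vs Varga: Varga wins 16–5.
Aoki loses to every other nominee — it is the Condorcet loser.

Aoki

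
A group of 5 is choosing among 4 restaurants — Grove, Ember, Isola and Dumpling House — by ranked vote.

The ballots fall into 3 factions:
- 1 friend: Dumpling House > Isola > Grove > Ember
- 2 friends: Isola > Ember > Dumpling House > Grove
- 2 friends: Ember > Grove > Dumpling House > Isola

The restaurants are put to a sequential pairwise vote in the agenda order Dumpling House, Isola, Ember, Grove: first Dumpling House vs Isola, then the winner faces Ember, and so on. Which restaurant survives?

Round 1: Dumpling House vs Isola — 3–2, Dumpling House advances.
Round 2: Dumpling House vs Ember — 1–4, Ember advances.
Round 3: Ember vs Grove — 4–1, Ember advances.
Ember survives the agenda.

Ember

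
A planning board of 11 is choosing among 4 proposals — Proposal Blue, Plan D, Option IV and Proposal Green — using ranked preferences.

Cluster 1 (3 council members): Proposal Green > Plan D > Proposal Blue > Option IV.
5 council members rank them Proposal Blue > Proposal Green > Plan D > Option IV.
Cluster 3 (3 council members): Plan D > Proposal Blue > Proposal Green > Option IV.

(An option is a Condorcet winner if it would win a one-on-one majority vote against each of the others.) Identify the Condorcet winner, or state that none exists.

none

Head-to-head results (11 council members):
Proposal Blue vs Plan D: 5 to 6, Plan D.
Proposal Blue vs Option IV: 3+5+3 = 11 for Proposal Blue, 0 for Option IV — Proposal Blue by 11–0.
Proposal Blue vs Proposal Green: 8 to 3, Proposal Blue.
Plan D vs Option IV: Plan D is ranked higher on 3+5+3 = 11 ballots, Option IV on 0. Plan D wins 11–0.
Plan D vs Proposal Green: Plan D is ranked higher on 3 ballots, Proposal Green on 8. Proposal Green wins 8–3.
Option IV vs Proposal Green: 0 to 11, Proposal Green.
Every option loses at least once (Proposal Blue loses to Plan D; Plan D loses to Proposal Green; Option IV loses to Proposal Blue; Proposal Green loses to Proposal Blue). The majority relation contains the cycle Proposal Blue > Proposal Green > Plan D > Proposal Blue, so there is no Condorcet winner.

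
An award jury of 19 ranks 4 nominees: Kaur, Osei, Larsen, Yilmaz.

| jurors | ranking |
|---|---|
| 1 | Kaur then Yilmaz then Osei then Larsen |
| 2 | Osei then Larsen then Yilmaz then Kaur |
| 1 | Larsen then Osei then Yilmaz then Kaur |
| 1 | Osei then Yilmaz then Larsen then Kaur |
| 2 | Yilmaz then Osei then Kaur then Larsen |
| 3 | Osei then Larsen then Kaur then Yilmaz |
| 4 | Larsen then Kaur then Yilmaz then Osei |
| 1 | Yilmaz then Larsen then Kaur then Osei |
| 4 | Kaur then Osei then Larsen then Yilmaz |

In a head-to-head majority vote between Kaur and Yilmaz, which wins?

Kaur

Ballots ranking Kaur above Yilmaz: 1 + 3 + 4 + 4 = 12.
Ballots ranking Yilmaz above Kaur: 19 − 12 = 7.
Kaur wins the head-to-head 12–7.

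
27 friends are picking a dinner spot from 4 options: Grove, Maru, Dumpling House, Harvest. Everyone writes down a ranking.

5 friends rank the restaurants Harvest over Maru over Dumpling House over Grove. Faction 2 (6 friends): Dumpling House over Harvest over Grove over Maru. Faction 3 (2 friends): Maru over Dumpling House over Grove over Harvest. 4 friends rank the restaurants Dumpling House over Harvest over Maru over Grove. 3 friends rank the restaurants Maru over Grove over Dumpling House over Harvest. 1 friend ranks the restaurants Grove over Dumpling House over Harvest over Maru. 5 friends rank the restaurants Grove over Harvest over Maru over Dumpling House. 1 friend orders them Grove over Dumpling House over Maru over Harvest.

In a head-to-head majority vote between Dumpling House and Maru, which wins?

Maru

Ballots ranking Dumpling House above Maru: 6 + 4 + 1 + 1 = 12.
Ballots ranking Maru above Dumpling House: 27 − 12 = 15.
Maru wins the head-to-head 15–12.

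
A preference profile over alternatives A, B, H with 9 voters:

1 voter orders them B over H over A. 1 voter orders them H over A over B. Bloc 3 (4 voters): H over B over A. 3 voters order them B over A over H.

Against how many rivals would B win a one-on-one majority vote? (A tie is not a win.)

1

B against each rival (9 voters):
B vs A: 8 to 1, B.
B vs H: H, 5–4.
B beats A; loses to H — 1 pairwise win.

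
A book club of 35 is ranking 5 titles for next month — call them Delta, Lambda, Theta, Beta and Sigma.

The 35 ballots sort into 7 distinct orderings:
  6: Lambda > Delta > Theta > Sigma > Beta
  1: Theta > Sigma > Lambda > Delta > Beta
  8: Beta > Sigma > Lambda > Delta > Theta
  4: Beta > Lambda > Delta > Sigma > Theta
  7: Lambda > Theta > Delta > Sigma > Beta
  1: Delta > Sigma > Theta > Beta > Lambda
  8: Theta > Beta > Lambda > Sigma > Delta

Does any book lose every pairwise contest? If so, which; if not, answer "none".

Sigma

Pairwise majorities:
Delta vs Lambda: Lambda wins 34–1.
Delta vs Theta: Delta is ranked higher on 6+8+4+1 = 19 ballots, Theta on 16. Delta wins 19–16.
Delta vs Beta: Beta, 20–15.
Delta vs Sigma: 18 to 17, Delta.
Lambda vs Theta: Lambda preferred on 6+8+4+7 = 25 ballots; Lambda wins 25–10.
Lambda vs Beta: Lambda preferred on 6+1+7 = 14 ballots; Beta wins 21–14.
Lambda vs Sigma: Lambda wins 25–10.
Theta vs Beta: 6+1+7+1+8 = 23 for Theta, 12 for Beta — Theta by 23–12.
Theta vs Sigma: Theta wins 22–13.
Beta vs Sigma: Beta is ranked higher on 8+4+8 = 20 ballots, Sigma on 15. Beta wins 20–15.
Sigma is beaten in every head-to-head and is the Condorcet loser.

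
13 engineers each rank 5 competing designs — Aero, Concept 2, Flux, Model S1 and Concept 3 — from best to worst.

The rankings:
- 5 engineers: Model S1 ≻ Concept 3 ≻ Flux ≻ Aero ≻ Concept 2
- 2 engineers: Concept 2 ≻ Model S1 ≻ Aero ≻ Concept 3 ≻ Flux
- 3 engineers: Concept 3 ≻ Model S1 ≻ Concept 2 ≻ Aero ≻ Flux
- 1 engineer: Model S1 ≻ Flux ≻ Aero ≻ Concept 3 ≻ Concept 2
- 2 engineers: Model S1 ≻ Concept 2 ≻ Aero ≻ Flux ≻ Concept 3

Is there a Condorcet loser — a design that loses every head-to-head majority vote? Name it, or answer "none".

Flux

Pairwise majorities:
Aero vs Concept 2: Concept 2, 7–6.
Aero vs Flux: Aero preferred on 2+3+2 = 7 ballots; Aero wins 7–6.
Aero vs Model S1: Model S1, 13–0.
Aero vs Concept 3: Concept 3 wins 8–5.
Concept 2 vs Flux: Concept 2 wins 7–6.
Concept 2 vs Model S1: Model S1 wins 11–2.
Concept 2 vs Concept 3: 4 to 9, Concept 3.
Flux vs Model S1: Flux is ranked higher on 0 ballots, Model S1 on 13. Model S1 wins 13–0.
Flux vs Concept 3: Concept 3, 10–3.
Model S1 vs Concept 3: Model S1 wins 10–3.
Only Flux has no wins; Flux is the Condorcet loser.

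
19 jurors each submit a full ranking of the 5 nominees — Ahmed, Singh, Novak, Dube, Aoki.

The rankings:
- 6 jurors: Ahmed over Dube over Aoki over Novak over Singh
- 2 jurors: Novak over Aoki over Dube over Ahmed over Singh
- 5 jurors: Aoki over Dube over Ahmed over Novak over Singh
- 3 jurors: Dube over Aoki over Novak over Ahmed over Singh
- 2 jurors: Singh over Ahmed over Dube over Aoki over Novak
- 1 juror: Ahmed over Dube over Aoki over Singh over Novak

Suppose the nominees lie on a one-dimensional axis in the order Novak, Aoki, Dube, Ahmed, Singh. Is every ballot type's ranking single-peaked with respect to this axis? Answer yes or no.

Axis positions: Novak=1, Aoki=2, Dube=3, Ahmed=4, Singh=5.
Ballot type 1 (peak Ahmed at position 4): ranking walks positions 4-3-2-1-5, expanding outward from the peak — single-peaked.
Ballot type 2 (peak Novak at position 1): ranking walks positions 1-2-3-4-5, expanding outward from the peak — single-peaked.
Ballot type 3 (peak Aoki at position 2): ranking walks positions 2-3-4-1-5, expanding outward from the peak — single-peaked.
Ballot type 4 (peak Dube at position 3): ranking walks positions 3-2-1-4-5, expanding outward from the peak — single-peaked.
Ballot type 5 (peak Singh at position 5): ranking walks positions 5-4-3-2-1, expanding outward from the peak — single-peaked.
Ballot type 6 (peak Ahmed at position 4): ranking walks positions 4-3-2-5-1, expanding outward from the peak — single-peaked.
Every ranking is single-peaked on this axis.

yes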